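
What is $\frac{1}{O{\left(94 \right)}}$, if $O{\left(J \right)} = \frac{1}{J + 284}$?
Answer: $378$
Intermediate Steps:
$O{\left(J \right)} = \frac{1}{284 + J}$
$\frac{1}{O{\left(94 \right)}} = \frac{1}{\frac{1}{284 + 94}} = \frac{1}{\frac{1}{378}} = 378$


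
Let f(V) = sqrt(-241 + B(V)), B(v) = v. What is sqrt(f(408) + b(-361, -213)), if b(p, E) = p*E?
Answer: sqrt(76893 + sqrt(167)) ≈ 277.32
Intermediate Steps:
f(V) = sqrt(-241 + V)
b(p, E) = E*p
sqrt(f(408) + b(-361, -213)) = sqrt(sqrt(-241 + 408) - 213*(-361)) = sqrt(sqrt(167) + 76893) = sqrt(76893 + sqrt(167))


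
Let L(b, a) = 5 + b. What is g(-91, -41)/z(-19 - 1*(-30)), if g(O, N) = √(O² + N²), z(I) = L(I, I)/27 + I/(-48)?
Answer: 432*√9962/157 ≈ 274.64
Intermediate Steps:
z(I) = 5/27 + 7*I/432 (z(I) = (5 + I)/27 + I/(-48) = (5 + I)*(1/27) + I*(-1/48) = (5/27 + I/27) - I/48 = 5/27 + 7*I/432)
g(O, N) = √(N² + O²)
g(-91, -41)/z(-19 - 1*(-30)) = √((-41)² + (-91)²)/(5/27 + 7*(-19 - 1*(-30))/432) = √(1681 + 8281)/(5/27 + 7*(-19 + 30)/432) = √9962/(5/27 + (7/432)*11) = √9962/(5/27 + 77/432) = √9962/(157/432) = √9962*(432/157) = 432*√9962/157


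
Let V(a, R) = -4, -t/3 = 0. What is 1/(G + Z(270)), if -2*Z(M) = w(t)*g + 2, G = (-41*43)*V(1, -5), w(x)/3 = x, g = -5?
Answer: 1/7051 ≈ 0.00014182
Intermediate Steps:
t = 0 (t = -3*0 = 0)
w(x) = 3*x
G = 7052 (G = -41*43*(-4) = -1763*(-4) = 7052)
Z(M) = -1 (Z(M) = -((3*0)*(-5) + 2)/2 = -(0*(-5) + 2)/2 = -(0 + 2)/2 = -½*2 = -1)
1/(G + Z(270)) = 1/(7052 - 1) = 1/7051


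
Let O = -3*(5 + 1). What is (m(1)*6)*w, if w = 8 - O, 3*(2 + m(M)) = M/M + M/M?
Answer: -208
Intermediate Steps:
O = -18 (O = -3*6 = -18)
m(M) = -4/3 (m(M) = -2 + (M/M + M/M)/3 = -2 + (1 + 1)/3 = -2 + (⅓)*2 = -2 + ⅔ = -4/3)
w = 26 (w = 8 - 1*(-18) = 8 + 18 = 26)
(m(1)*6)*w = -4/3*6*26 = -8*26 = -208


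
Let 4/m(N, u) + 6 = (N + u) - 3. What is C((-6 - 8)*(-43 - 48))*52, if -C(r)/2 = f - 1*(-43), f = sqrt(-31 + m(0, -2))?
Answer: -4472 - 104*I*sqrt(3795)/11 ≈ -4472.0 - 582.43*I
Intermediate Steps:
m(N, u) = 4/(-9 + N + u) (m(N, u) = 4/(-6 + ((N + u) - 3)) = 4/(-6 + (-3 + N + u)) = 4/(-9 + N + u))
f = I*sqrt(3795)/11 (f = sqrt(-31 + 4/(-9 + 0 - 2)) = sqrt(-31 + 4/(-11)) = sqrt(-31 + 4*(-1/11)) = sqrt(-31 - 4/11) = sqrt(-345/11) = I*sqrt(3795)/11 ≈ 5.6003*I)
C(r) = -86 - 2*I*sqrt(3795)/11 (C(r) = -2*(I*sqrt(3795)/11 - 1*(-43)) = -2*(I*sqrt(3795)/11 + 43) = -2*(43 + I*sqrt(3795)/11) = -86 - 2*I*sqrt(3795)/11)
C((-6 - 8)*(-43 - 48))*52 = (-86 - 2*I*sqrt(3795)/11)*52 = -4472 - 104*I*sqrt(3795)/11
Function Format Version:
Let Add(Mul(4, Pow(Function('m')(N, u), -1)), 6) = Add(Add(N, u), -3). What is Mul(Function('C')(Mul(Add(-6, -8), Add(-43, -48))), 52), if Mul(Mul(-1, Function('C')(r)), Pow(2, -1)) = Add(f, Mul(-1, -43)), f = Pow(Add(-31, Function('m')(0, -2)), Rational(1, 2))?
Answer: Add(-4472, Mul(Rational(-104, 11), I, Pow(3795, Rational(1, 2)))) ≈ Add(-4472.0, Mul(-582.43, I))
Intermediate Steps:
Function('m')(N, u) = Mul(4, Pow(Add(-9, N, u), -1)) (Function('m')(N, u) = Mul(4, Pow(Add(-6, Add(Add(N, u), -3)), -1)) = Mul(4, Pow(Add(-6, Add(-3, N, u)), -1)) = Mul(4, Pow(Add(-9, N, u), -1)))
f = Mul(Rational(1, 11), I, Pow(3795, Rational(1, 2))) (f = Pow(Add(-31, Mul(4, Pow(Add(-9, 0, -2), -1))), Rational(1, 2)) = Pow(Add(-31, Mul(4, Pow(-11, -1))), Rational(1, 2)) = Pow(Add(-31, Mul(4, Rational(-1, 11))), Rational(1, 2)) = Pow(Add(-31, Rational(-4, 11)), Rational(1, 2)) = Pow(Rational(-345, 11), Rational(1, 2)) = Mul(Rational(1, 11), I, Pow(3795, Rational(1, 2))) ≈ Mul(5.6003, I))
Function('C')(r) = Add(-86, Mul(Rational(-2, 11), I, Pow(3795, Rational(1, 2)))) (Function('C')(r) = Mul(-2, Add(Mul(Rational(1, 11), I, Pow(3795, Rational(1, 2))), Mul(-1, -43))) = Mul(-2, Add(Mul(Rational(1, 11), I, Pow(3795, Rational(1, 2))), 43)) = Mul(-2, Add(43, Mul(Rational(1, 11), I, Pow(3795, Rational(1, 2))))) = Add(-86, Mul(Rational(-2, 11), I, Pow(3795, Rational(1, 2)))))
Mul(Function('C')(Mul(Add(-6, -8), Add(-43, -48))), 52) = Mul(Add(-86, Mul(Rational(-2, 11), I, Pow(3795, Rational(1, 2)))), 52) = Add(-4472, Mul(Rational(-104, 11), I, Pow(3795, Rational(1, 2))))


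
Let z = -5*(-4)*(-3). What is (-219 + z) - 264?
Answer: -543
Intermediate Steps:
z = -60 (z = 20*(-3) = -60)
(-219 + z) - 264 = (-219 - 60) - 264 = -279 - 264 = -543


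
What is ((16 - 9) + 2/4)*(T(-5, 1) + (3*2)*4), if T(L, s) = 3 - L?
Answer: 240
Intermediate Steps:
((16 - 9) + 2/4)*(T(-5, 1) + (3*2)*4) = ((16 - 9) + 2/4)*((3 - 1*(-5)) + (3*2)*4) = (7 + 2*(¼))*((3 + 5) + 6*4) = (7 + ½)*(8 + 24) = (15/2)*32 = 240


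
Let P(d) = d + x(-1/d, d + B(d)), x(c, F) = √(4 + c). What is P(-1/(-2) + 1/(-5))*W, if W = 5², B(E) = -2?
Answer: 15/2 + 25*√6/3 ≈ 27.912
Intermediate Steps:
P(d) = d + √(4 - 1/d)
W = 25
P(-1/(-2) + 1/(-5))*W = ((-1/(-2) + 1/(-5)) + √(4 - 1/(-1/(-2) + 1/(-5))))*25 = ((-1*(-½) + 1*(-⅕)) + √(4 - 1/(-1*(-½) + 1*(-⅕))))*25 = ((½ - ⅕) + √(4 - 1/(½ - ⅕)))*25 = (3/10 + √(4 - 1/3/10))*25 = (3/10 + √(4 - 1*10/3))*25 = (3/10 + √(4 - 10/3))*25 = (3/10 + √(⅔))*25 = (3/10 + √6/3)*25 = 15/2 + 25*√6/3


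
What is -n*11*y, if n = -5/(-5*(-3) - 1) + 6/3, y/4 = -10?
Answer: 5060/7 ≈ 722.86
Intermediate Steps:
y = -40 (y = 4*(-10) = -40)
n = 23/14 (n = -5/(15 - 1) + 6*(⅓) = -5/14 + 2 = 23/14 ≈ 1.6429)
-n*11*y = -23*11*(-40)/14 = -23*(-440)/14 = -1*(-5060/7) = 5060/7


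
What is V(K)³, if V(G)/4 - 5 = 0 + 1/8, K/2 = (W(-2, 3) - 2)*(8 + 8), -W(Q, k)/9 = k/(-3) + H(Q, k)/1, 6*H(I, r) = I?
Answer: 68921/8 ≈ 8615.1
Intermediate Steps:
H(I, r) = I/6
W(Q, k) = 3*k - 3*Q/2 (W(Q, k) = -9*(k/(-3) + (Q/6)/1) = -9*(k*(-⅓) + (Q/6)*1) = -9*(-k/3 + Q/6) = 3*k - 3*Q/2)
K = 320 (K = 2*(((3*3 - 3/2*(-2)) - 2)*(8 + 8)) = 2*(((9 + 3) - 2)*16) = 2*((12 - 2)*16) = 2*(10*16) = 2*160 = 320)
V(G) = 41/2 (V(G) = 20 + 4*(0 + 1/8) = 20 + 4*(0 + 1*(⅛)) = 20 + 4*(0 + ⅛) = 20 + 4*(⅛) = 20 + ½ = 41/2)
V(K)³ = (41/2)³ = 68921/8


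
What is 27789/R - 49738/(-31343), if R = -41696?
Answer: 92529617/100529056 ≈ 0.92043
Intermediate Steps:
27789/R - 49738/(-31343) = 27789/(-41696) - 49738/(-31343) = 27789*(-1/41696) - 49738*(-1/31343) = -27789/41696 + 3826/2411 = 92529617/100529056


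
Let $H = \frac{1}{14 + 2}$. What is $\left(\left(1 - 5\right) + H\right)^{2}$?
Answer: $\frac{3969}{256} \approx 15.504$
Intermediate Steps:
$H = \frac{1}{16} \approx 0.0625$
$\left(\left(1 - 5\right) + H\right)^{2} = \left(\left(1 - 5\right) + \frac{1}{16}\right)^{2} = \left(-4 + \frac{1}{16}\right)^{2} = \left(- \frac{63}{16}\right)^{2} = \frac{3969}{256}$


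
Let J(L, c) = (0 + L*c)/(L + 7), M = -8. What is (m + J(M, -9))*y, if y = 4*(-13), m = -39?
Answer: 5772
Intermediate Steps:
J(L, c) = L*c/(7 + L) (J(L, c) = (L*c)/(7 + L) = L*c/(7 + L))
y = -52
(m + J(M, -9))*y = (-39 - 8*(-9)/(7 - 8))*(-52) = (-39 - 8*(-9)/(-1))*(-52) = (-39 - 8*(-9)*(-1))*(-52) = (-39 - 72)*(-52) = -111*(-52) = 5772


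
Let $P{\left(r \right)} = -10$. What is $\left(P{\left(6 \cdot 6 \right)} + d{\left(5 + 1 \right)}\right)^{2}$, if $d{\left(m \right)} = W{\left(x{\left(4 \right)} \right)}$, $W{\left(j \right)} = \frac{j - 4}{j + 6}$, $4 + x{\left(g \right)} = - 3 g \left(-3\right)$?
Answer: $\frac{30976}{361} \approx 85.806$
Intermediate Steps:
$x{\left(g \right)} = -4 + 9 g$ ($x{\left(g \right)} = -4 + - 3 g \left(-3\right) = -4 + 9 g$)
$W{\left(j \right)} = \frac{-4 + j}{6 + j}$
$d{\left(m \right)} = \frac{14}{19}$ ($d{\left(m \right)} = \frac{-4 + \left(-4 + 9 \cdot 4\right)}{6 + \left(-4 + 9 \cdot 4\right)} = \frac{-4 + \left(-4 + 36\right)}{6 + \left(-4 + 36\right)} = \frac{-4 + 32}{6 + 32} = \frac{1}{38} \cdot 28 = \frac{14}{19}$)
$\left(P{\left(6 \cdot 6 \right)} + d{\left(5 + 1 \right)}\right)^{2} = \left(-10 + \frac{14}{19}\right)^{2} = \left(- \frac{176}{19}\right)^{2} = \frac{30976}{361}$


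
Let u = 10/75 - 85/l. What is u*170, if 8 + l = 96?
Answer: -18683/132 ≈ -141.54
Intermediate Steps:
l = 88 (l = -8 + 96 = 88)
u = -1099/1320 (u = 10/75 - 85/88 = 10*(1/75) - 85*1/88 = 2/15 - 85/88 = -1099/1320 ≈ -0.83258)
u*170 = -1099/1320*170 = -18683/132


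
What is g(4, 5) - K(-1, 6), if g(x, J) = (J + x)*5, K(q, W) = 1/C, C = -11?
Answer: 496/11 ≈ 45.091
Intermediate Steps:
K(q, W) = -1/11 (K(q, W) = 1/(-11) = -1/11)
g(x, J) = 5*J + 5*x
g(4, 5) - K(-1, 6) = (5*5 + 5*4) - 1*(-1/11) = (25 + 20) + 1/11 = 45 + 1/11 = 496/11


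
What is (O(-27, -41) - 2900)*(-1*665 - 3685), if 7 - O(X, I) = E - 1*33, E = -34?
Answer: 12293100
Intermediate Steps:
O(X, I) = 74 (O(X, I) = 7 - (-34 - 1*33) = 7 - (-34 - 33) = 7 - 1*(-67) = 7 + 67 = 74)
(O(-27, -41) - 2900)*(-1*665 - 3685) = (74 - 2900)*(-1*665 - 3685) = -2826*(-665 - 3685) = -2826*(-4350) = 12293100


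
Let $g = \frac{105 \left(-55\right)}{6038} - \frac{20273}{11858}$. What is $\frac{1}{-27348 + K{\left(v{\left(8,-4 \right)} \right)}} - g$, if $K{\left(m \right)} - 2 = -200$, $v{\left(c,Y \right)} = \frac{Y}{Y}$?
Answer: $\frac{119503140325}{44823980586} \approx 2.6661$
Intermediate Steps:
$v{\left(c,Y \right)} = 1$
$K{\left(m \right)} = -198$ ($K{\left(m \right)} = 2 - 200 = -198$)
$g = - \frac{4338371}{1627241}$ ($g = \left(-5775\right) \frac{1}{6038} - \frac{1843}{1078} = - \frac{5775}{6038} - \frac{1843}{1078} = - \frac{4338371}{1627241} \approx -2.6661$)
$\frac{1}{-27348 + K{\left(v{\left(8,-4 \right)} \right)}} - g = \frac{1}{-27348 - 198} - - \frac{4338371}{1627241} = \frac{1}{-27546} + \frac{4338371}{1627241} = - \frac{1}{27546} + \frac{4338371}{1627241} = \frac{119503140325}{44823980586}$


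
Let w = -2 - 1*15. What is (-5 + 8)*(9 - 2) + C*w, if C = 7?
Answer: -98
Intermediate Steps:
w = -17 (w = -2 - 15 = -17)
(-5 + 8)*(9 - 2) + C*w = (-5 + 8)*(9 - 2) + 7*(-17) = 3*7 - 119 = 21 - 119 = -98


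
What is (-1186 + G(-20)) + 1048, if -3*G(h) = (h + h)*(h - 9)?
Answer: -1574/3 ≈ -524.67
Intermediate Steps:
G(h) = -2*h*(-9 + h)/3 (G(h) = -(h + h)*(h - 9)/3 = -2*h*(-9 + h)/3)
(-1186 + G(-20)) + 1048 = (-1186 + (⅔)*(-20)*(9 - 1*(-20))) + 1048 = (-1186 + (⅔)*(-20)*(9 + 20)) + 1048 = (-1186 + (⅔)*(-20)*29) + 1048 = (-1186 - 1160/3) + 1048 = -4718/3 + 1048 = -1574/3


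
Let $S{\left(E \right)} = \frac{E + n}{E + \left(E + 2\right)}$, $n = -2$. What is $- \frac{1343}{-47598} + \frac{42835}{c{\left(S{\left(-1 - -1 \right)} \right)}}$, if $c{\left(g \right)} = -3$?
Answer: $- \frac{226539589}{15866} \approx -14278.0$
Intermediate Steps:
$S{\left(E \right)} = \frac{-2 + E}{2 + 2 E}$ ($S{\left(E \right)} = \frac{E - 2}{E + \left(E + 2\right)} = \frac{-2 + E}{E + \left(2 + E\right)} = \frac{-2 + E}{2 + 2 E}$)
$- \frac{1343}{-47598} + \frac{42835}{c{\left(S{\left(-1 - -1 \right)} \right)}} = - \frac{1343}{-47598} + \frac{42835}{-3} = \left(-1343\right) \left(- \frac{1}{47598}\right) + 42835 \left(- \frac{1}{3}\right) = \frac{1343}{47598} - \frac{42835}{3} = - \frac{226539589}{15866}$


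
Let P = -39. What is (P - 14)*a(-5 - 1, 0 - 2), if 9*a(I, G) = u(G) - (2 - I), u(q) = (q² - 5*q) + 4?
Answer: -530/9 ≈ -58.889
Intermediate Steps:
u(q) = 4 + q² - 5*q
a(I, G) = 2/9 - 5*G/9 + I/9 + G²/9 (a(I, G) = ((4 + G² - 5*G) - (2 - I))/9 = ((4 + G² - 5*G) + (-2 + I))/9 = (2 + I + G² - 5*G)/9 = 2/9 - 5*G/9 + I/9 + G²/9)
(P - 14)*a(-5 - 1, 0 - 2) = (-39 - 14)*(2/9 - 5*(0 - 2)/9 + (-5 - 1)/9 + (0 - 2)²/9) = -53*(2/9 - 5/9*(-2) + (⅑)*(-6) + (⅑)*(-2)²) = -53*(2/9 + 10/9 - ⅔ + (⅑)*4) = -53*(2/9 + 10/9 - ⅔ + 4/9) = -53*10/9 = -530/9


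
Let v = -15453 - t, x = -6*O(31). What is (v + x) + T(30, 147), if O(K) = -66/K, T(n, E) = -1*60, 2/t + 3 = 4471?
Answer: -1073452669/69254 ≈ -15500.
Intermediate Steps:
t = 1/2234 (t = 2/(-3 + 4471) = 2/4468 = 2*(1/4468) = 1/2234 ≈ 0.00044763)
T(n, E) = -60
x = 396/31 (x = -(-396)/31 = -6*(-66/31) = 396/31 ≈ 12.774)
v = -34522003/2234 (v = -15453 - 1*1/2234 = -15453 - 1/2234 = -34522003/2234 ≈ -15453.)
(v + x) + T(30, 147) = (-34522003/2234 + 396/31) - 60 = -1069297429/69254 - 60 = -1073452669/69254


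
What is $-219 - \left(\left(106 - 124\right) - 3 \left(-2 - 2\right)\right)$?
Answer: $-213$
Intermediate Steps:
$-219 - \left(\left(106 - 124\right) - 3 \left(-2 - 2\right)\right) = -219 - \left(-18 - -12\right) = -219 - \left(-18 + 12\right) = -219 - -6 = -219 + 6 = -213$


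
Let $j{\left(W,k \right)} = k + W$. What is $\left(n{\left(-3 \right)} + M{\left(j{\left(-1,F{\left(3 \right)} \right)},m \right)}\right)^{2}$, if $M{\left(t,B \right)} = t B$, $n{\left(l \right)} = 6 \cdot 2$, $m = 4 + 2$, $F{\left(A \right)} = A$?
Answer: $576$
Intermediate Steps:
$m = 6$
$n{\left(l \right)} = 12$
$j{\left(W,k \right)} = W + k$
$M{\left(t,B \right)} = B t$
$\left(n{\left(-3 \right)} + M{\left(j{\left(-1,F{\left(3 \right)} \right)},m \right)}\right)^{2} = \left(12 + 6 \left(-1 + 3\right)\right)^{2} = \left(12 + 6 \cdot 2\right)^{2} = \left(12 + 12\right)^{2} = 24^{2} = 576$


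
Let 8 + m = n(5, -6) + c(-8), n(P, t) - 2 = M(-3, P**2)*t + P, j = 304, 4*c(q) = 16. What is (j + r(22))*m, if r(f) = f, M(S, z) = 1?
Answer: -978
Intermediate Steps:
c(q) = 4 (c(q) = (1/4)*16 = 4)
n(P, t) = 2 + P + t (n(P, t) = 2 + (1*t + P) = 2 + (t + P) = 2 + (P + t) = 2 + P + t)
m = -3 (m = -8 + ((2 + 5 - 6) + 4) = -8 + (1 + 4) = -8 + 5 = -3)
(j + r(22))*m = (304 + 22)*(-3) = 326*(-3) = -978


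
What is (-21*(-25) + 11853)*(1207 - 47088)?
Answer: -567915018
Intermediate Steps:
(-21*(-25) + 11853)*(1207 - 47088) = (525 + 11853)*(-45881) = 12378*(-45881) = -567915018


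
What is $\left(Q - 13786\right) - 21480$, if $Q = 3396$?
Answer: $-31870$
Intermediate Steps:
$\left(Q - 13786\right) - 21480 = \left(3396 - 13786\right) - 21480 = -10390 - 21480 = -31870$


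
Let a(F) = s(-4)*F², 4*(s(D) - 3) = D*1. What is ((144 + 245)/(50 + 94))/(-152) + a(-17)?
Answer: 12650875/21888 ≈ 577.98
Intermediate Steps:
s(D) = 3 + D/4 (s(D) = 3 + (D*1)/4 = 3 + D/4)
a(F) = 2*F² (a(F) = (3 + (¼)*(-4))*F² = (3 - 1)*F² = 2*F²)
((144 + 245)/(50 + 94))/(-152) + a(-17) = ((144 + 245)/(50 + 94))/(-152) + 2*(-17)² = (389/144)*(-1/152) + 2*289 = (389*(1/144))*(-1/152) + 578 = (389/144)*(-1/152) + 578 = -389/21888 + 578 = 12650875/21888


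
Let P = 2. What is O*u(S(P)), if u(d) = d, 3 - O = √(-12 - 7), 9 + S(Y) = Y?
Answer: -21 + 7*I*√19 ≈ -21.0 + 30.512*I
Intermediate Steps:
S(Y) = -9 + Y
O = 3 - I*√19 (O = 3 - √(-12 - 7) = 3 - √(-19) = 3 - I*√19 ≈ 3.0 - 4.3589*I)
O*u(S(P)) = (3 - I*√19)*(-9 + 2) = (3 - I*√19)*(-7) = -21 + 7*I*√19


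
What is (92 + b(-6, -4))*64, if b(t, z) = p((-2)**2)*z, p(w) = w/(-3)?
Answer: 18688/3 ≈ 6229.3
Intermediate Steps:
p(w) = -w/3 (p(w) = w*(-1/3) = -w/3)
b(t, z) = -4*z/3 (b(t, z) = (-1/3*(-2)**2)*z = (-1/3*4)*z = -4*z/3)
(92 + b(-6, -4))*64 = (92 - 4/3*(-4))*64 = (92 + 16/3)*64 = (292/3)*64 = 18688/3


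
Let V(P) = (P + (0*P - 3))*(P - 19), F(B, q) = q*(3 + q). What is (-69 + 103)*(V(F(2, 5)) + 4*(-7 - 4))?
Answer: 24922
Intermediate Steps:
V(P) = (-19 + P)*(-3 + P) (V(P) = (P + (0 - 3))*(-19 + P) = (P - 3)*(-19 + P) = (-3 + P)*(-19 + P) = (-19 + P)*(-3 + P))
(-69 + 103)*(V(F(2, 5)) + 4*(-7 - 4)) = (-69 + 103)*((57 + (5*(3 + 5))² - 110*(3 + 5)) + 4*(-7 - 4)) = 34*((57 + (5*8)² - 110*8) + 4*(-11)) = 34*((57 + 40² - 22*40) - 44) = 34*((57 + 1600 - 880) - 44) = 34*(777 - 44) = 34*733 = 24922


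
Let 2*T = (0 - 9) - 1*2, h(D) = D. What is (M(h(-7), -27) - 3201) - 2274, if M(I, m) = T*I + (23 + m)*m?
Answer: -10657/2 ≈ -5328.5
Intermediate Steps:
T = -11/2 (T = ((0 - 9) - 1*2)/2 = (-9 - 2)/2 = (1/2)*(-11) = -11/2 ≈ -5.5000)
M(I, m) = -11*I/2 + m*(23 + m) (M(I, m) = -11*I/2 + (23 + m)*m = -11*I/2 + m*(23 + m))
(M(h(-7), -27) - 3201) - 2274 = (((-27)**2 + 23*(-27) - 11/2*(-7)) - 3201) - 2274 = ((729 - 621 + 77/2) - 3201) - 2274 = (293/2 - 3201) - 2274 = -6109/2 - 2274 = -10657/2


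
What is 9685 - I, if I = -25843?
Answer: 35528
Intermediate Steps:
9685 - I = 9685 - 1*(-25843) = 9685 + 25843 = 35528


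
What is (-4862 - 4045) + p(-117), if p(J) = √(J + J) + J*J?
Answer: 4782 + 3*I*√26 ≈ 4782.0 + 15.297*I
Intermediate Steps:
p(J) = J² + √2*√J (p(J) = √(2*J) + J² = √2*√J + J² = J² + √2*√J)
(-4862 - 4045) + p(-117) = (-4862 - 4045) + ((-117)² + √2*√(-117)) = -8907 + (13689 + √2*(3*I*√13)) = -8907 + (13689 + 3*I*√26) = 4782 + 3*I*√26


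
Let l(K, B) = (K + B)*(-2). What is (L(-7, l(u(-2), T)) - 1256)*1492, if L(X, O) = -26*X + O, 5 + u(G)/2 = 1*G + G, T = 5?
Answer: -1563616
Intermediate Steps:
u(G) = -10 + 4*G (u(G) = -10 + 2*(1*G + G) = -10 + 2*(G + G) = -10 + 2*(2*G) = -10 + 4*G)
l(K, B) = -2*B - 2*K (l(K, B) = (B + K)*(-2) = -2*B - 2*K)
L(X, O) = O - 26*X
(L(-7, l(u(-2), T)) - 1256)*1492 = (((-2*5 - 2*(-10 + 4*(-2))) - 26*(-7)) - 1256)*1492 = (((-10 - 2*(-10 - 8)) + 182) - 1256)*1492 = (((-10 - 2*(-18)) + 182) - 1256)*1492 = (((-10 + 36) + 182) - 1256)*1492 = ((26 + 182) - 1256)*1492 = (208 - 1256)*1492 = -1048*1492 = -1563616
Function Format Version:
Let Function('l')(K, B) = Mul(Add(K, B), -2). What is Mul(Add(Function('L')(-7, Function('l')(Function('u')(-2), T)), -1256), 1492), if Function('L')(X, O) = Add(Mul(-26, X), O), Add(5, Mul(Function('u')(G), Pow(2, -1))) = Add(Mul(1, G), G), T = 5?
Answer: -1563616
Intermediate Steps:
Function('u')(G) = Add(-10, Mul(4, G)) (Function('u')(G) = Add(-10, Mul(2, Add(Mul(1, G), G))) = Add(-10, Mul(2, Add(G, G))) = Add(-10, Mul(2, Mul(2, G))) = Add(-10, Mul(4, G)))
Function('l')(K, B) = Add(Mul(-2, B), Mul(-2, K)) (Function('l')(K, B) = Mul(Add(B, K), -2) = Add(Mul(-2, B), Mul(-2, K)))
Function('L')(X, O) = Add(O, Mul(-26, X))
Mul(Add(Function('L')(-7, Function('l')(Function('u')(-2), T)), -1256), 1492) = Mul(Add(Add(Add(Mul(-2, 5), Mul(-2, Add(-10, Mul(4, -2)))), Mul(-26, -7)), -1256), 1492) = Mul(Add(Add(Add(-10, Mul(-2, Add(-10, -8))), 182), -1256), 1492) = Mul(Add(Add(Add(-10, Mul(-2, -18)), 182), -1256), 1492) = Mul(Add(Add(Add(-10, 36), 182), -1256), 1492) = Mul(Add(Add(26, 182), -1256), 1492) = Mul(Add(208, -1256), 1492) = Mul(-1048, 1492) = -1563616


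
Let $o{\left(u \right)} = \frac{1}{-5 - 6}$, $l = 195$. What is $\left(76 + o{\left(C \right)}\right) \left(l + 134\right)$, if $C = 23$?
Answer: $\frac{274715}{11} \approx 24974.0$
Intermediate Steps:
$o{\left(u \right)} = - \frac{1}{11}$ ($o{\left(u \right)} = \frac{1}{-11} = - \frac{1}{11}$)
$\left(76 + o{\left(C \right)}\right) \left(l + 134\right) = \left(76 - \frac{1}{11}\right) \left(195 + 134\right) = \frac{835}{11} \cdot 329 = \frac{274715}{11}$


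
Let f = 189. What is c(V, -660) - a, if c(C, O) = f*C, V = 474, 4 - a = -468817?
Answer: -379235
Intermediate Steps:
a = 468821 (a = 4 - 1*(-468817) = 4 + 468817 = 468821)
c(C, O) = 189*C
c(V, -660) - a = 189*474 - 1*468821 = 89586 - 468821 = -379235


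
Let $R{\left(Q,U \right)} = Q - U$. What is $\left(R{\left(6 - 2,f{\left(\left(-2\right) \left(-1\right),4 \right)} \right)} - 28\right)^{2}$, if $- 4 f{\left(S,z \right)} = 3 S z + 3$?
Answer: $\frac{4761}{16} \approx 297.56$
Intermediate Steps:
$f{\left(S,z \right)} = - \frac{3}{4} - \frac{3 S z}{4}$ ($f{\left(S,z \right)} = - \frac{3 S z + 3}{4} = - \frac{3 + 3 S z}{4} = - \frac{3}{4} - \frac{3 S z}{4}$)
$\left(R{\left(6 - 2,f{\left(\left(-2\right) \left(-1\right),4 \right)} \right)} - 28\right)^{2} = \left(\left(\left(6 - 2\right) - \left(- \frac{3}{4} - \frac{3}{4} \left(\left(-2\right) \left(-1\right)\right) 4\right)\right) - 28\right)^{2} = \left(\left(4 - \left(- \frac{3}{4} - \frac{3}{2} \cdot 4\right)\right) - 28\right)^{2} = \left(\left(4 - \left(- \frac{3}{4} - 6\right)\right) - 28\right)^{2} = \left(\left(4 - - \frac{27}{4}\right) - 28\right)^{2} = \left(\left(4 + \frac{27}{4}\right) - 28\right)^{2} = \left(\frac{43}{4} - 28\right)^{2} = \left(- \frac{69}{4}\right)^{2} = \frac{4761}{16}$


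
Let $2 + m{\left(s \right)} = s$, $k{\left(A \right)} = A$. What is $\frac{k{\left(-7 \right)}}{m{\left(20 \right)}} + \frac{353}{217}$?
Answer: $\frac{4835}{3906} \approx 1.2378$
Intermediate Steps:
$m{\left(s \right)} = -2 + s$
$\frac{k{\left(-7 \right)}}{m{\left(20 \right)}} + \frac{353}{217} = - \frac{7}{-2 + 20} + \frac{353}{217} = - \frac{7}{18} + 353 \cdot \frac{1}{217} = \left(-7\right) \frac{1}{18} + \frac{353}{217} = - \frac{7}{18} + \frac{353}{217} = \frac{4835}{3906}$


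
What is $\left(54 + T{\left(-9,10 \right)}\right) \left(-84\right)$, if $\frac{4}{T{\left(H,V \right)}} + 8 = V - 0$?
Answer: $-4704$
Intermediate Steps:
$T{\left(H,V \right)} = \frac{4}{-8 + V}$ ($T{\left(H,V \right)} = \frac{4}{-8 + \left(V - 0\right)} = \frac{4}{-8 + \left(V + 0\right)} = \frac{4}{-8 + V}$)
$\left(54 + T{\left(-9,10 \right)}\right) \left(-84\right) = \left(54 + \frac{4}{-8 + 10}\right) \left(-84\right) = \left(54 + \frac{4}{2}\right) \left(-84\right) = \left(54 + 4 \cdot \frac{1}{2}\right) \left(-84\right) = \left(54 + 2\right) \left(-84\right) = 56 \left(-84\right) = -4704$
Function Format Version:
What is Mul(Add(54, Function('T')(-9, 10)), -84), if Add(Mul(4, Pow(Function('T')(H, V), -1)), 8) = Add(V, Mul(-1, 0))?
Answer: -4704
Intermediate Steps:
Function('T')(H, V) = Mul(4, Pow(Add(-8, V), -1)) (Function('T')(H, V) = Mul(4, Pow(Add(-8, Add(V, Mul(-1, 0))), -1)) = Mul(4, Pow(Add(-8, Add(V, 0)), -1)) = Mul(4, Pow(Add(-8, V), -1)))
Mul(Add(54, Function('T')(-9, 10)), -84) = Mul(Add(54, Mul(4, Pow(Add(-8, 10), -1))), -84) = Mul(Add(54, Mul(4, Pow(2, -1))), -84) = Mul(Add(54, Mul(4, Rational(1, 2))), -84) = Mul(Add(54, 2), -84) = Mul(56, -84) = -4704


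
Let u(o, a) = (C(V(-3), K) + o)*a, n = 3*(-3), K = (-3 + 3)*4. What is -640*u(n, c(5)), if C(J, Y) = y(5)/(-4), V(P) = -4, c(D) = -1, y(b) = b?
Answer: -6560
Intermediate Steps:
K = 0 (K = 0*4 = 0)
C(J, Y) = -5/4 (C(J, Y) = 5/(-4) = 5*(-¼) = -5/4)
n = -9
u(o, a) = a*(-5/4 + o) (u(o, a) = (-5/4 + o)*a = a*(-5/4 + o))
-640*u(n, c(5)) = -160*(-1)*(-5 + 4*(-9)) = -160*(-1)*(-5 - 36) = -160*(-1)*(-41) = -640*41/4 = -6560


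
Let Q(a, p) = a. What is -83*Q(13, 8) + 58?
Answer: -1021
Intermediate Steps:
-83*Q(13, 8) + 58 = -83*13 + 58 = -1079 + 58 = -1021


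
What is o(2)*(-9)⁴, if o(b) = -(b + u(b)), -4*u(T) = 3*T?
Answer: -6561/2 ≈ -3280.5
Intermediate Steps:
u(T) = -3*T/4
o(b) = -b/4 (o(b) = -(b - 3*b/4) = -b/4)
o(2)*(-9)⁴ = -¼*2*(-9)⁴ = -½*6561 = -6561/2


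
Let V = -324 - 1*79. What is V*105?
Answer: -42315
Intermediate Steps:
V = -403 (V = -324 - 79 = -403)
V*105 = -403*105 = -42315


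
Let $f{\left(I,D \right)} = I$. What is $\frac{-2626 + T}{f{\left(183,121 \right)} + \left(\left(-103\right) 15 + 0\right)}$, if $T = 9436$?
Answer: $-5$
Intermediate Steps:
$\frac{-2626 + T}{f{\left(183,121 \right)} + \left(\left(-103\right) 15 + 0\right)} = \frac{-2626 + 9436}{183 + \left(\left(-103\right) 15 + 0\right)} = \frac{6810}{183 + \left(-1545 + 0\right)} = \frac{6810}{183 - 1545} = \frac{6810}{-1362} = 6810 \left(- \frac{1}{1362}\right) = -5$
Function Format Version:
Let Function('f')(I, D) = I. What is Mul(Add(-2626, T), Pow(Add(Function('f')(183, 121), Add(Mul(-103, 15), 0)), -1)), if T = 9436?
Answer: -5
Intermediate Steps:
Mul(Add(-2626, T), Pow(Add(Function('f')(183, 121), Add(Mul(-103, 15), 0)), -1)) = Mul(Add(-2626, 9436), Pow(Add(183, Add(Mul(-103, 15), 0)), -1)) = Mul(6810, Pow(Add(183, Add(-1545, 0)), -1)) = Mul(6810, Pow(Add(183, -1545), -1)) = Mul(6810, Pow(-1362, -1)) = Mul(6810, Rational(-1, 1362)) = -5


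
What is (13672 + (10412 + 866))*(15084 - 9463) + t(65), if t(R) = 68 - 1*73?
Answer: 140243945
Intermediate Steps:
t(R) = -5 (t(R) = 68 - 73 = -5)
(13672 + (10412 + 866))*(15084 - 9463) + t(65) = (13672 + (10412 + 866))*(15084 - 9463) - 5 = (13672 + 11278)*5621 - 5 = 24950*5621 - 5 = 140243950 - 5 = 140243945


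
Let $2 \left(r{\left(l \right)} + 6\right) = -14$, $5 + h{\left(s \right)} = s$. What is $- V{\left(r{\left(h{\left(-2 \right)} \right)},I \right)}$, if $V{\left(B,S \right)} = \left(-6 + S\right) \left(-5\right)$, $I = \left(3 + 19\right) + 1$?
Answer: $85$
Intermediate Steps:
$h{\left(s \right)} = -5 + s$
$r{\left(l \right)} = -13$ ($r{\left(l \right)} = -6 + \frac{1}{2} \left(-14\right) = -6 - 7 = -13$)
$I = 23$ ($I = 22 + 1 = 23$)
$V{\left(B,S \right)} = 30 - 5 S$
$- V{\left(r{\left(h{\left(-2 \right)} \right)},I \right)} = - (30 - 115) = \left(-1\right) \left(-85\right) = 85$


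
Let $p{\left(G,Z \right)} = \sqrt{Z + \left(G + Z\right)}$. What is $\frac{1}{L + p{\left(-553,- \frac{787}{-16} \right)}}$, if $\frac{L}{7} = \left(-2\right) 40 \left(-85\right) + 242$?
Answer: $\frac{394352}{19439191125} - \frac{2 i \sqrt{7274}}{19439191125} \approx 2.0286 \cdot 10^{-5} - 8.7748 \cdot 10^{-9} i$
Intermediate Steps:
$p{\left(G,Z \right)} = \sqrt{G + 2 Z}$
$L = 49294$ ($L = 7 \left(\left(-2\right) 40 \left(-85\right) + 242\right) = 7 \left(\left(-80\right) \left(-85\right) + 242\right) = 7 \left(6800 + 242\right) = 7 \cdot 7042 = 49294$)
$\frac{1}{L + p{\left(-553,- \frac{787}{-16} \right)}} = \frac{1}{49294 + \sqrt{-553 + 2 \left(- \frac{787}{-16}\right)}} = \frac{1}{49294 + \sqrt{-553 + 2 \left(\left(-787\right) \left(- \frac{1}{16}\right)\right)}} = \frac{1}{49294 + \sqrt{-553 + 2 \cdot \frac{787}{16}}} = \frac{1}{49294 + \sqrt{-553 + \frac{787}{8}}} = \frac{1}{49294 + \sqrt{- \frac{3637}{8}}} = \frac{1}{49294 + \frac{i \sqrt{7274}}{4}}$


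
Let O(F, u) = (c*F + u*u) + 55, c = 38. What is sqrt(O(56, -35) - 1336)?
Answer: 2*sqrt(518) ≈ 45.519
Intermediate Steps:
O(F, u) = 55 + u**2 + 38*F (O(F, u) = (38*F + u*u) + 55 = (38*F + u**2) + 55 = (u**2 + 38*F) + 55 = 55 + u**2 + 38*F)
sqrt(O(56, -35) - 1336) = sqrt((55 + (-35)**2 + 38*56) - 1336) = sqrt((55 + 1225 + 2128) - 1336) = sqrt(3408 - 1336) = sqrt(2072) = 2*sqrt(518)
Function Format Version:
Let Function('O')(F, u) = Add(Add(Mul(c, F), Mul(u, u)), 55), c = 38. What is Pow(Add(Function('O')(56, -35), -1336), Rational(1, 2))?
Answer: Mul(2, Pow(518, Rational(1, 2))) ≈ 45.519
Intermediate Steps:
Function('O')(F, u) = Add(55, Pow(u, 2), Mul(38, F)) (Function('O')(F, u) = Add(Add(Mul(38, F), Mul(u, u)), 55) = Add(Add(Mul(38, F), Pow(u, 2)), 55) = Add(Add(Pow(u, 2), Mul(38, F)), 55) = Add(55, Pow(u, 2), Mul(38, F)))
Pow(Add(Function('O')(56, -35), -1336), Rational(1, 2)) = Pow(Add(Add(55, Pow(-35, 2), Mul(38, 56)), -1336), Rational(1, 2)) = Pow(Add(Add(55, 1225, 2128), -1336), Rational(1, 2)) = Pow(Add(3408, -1336), Rational(1, 2)) = Pow(2072, Rational(1, 2)) = Mul(2, Pow(518, Rational(1, 2)))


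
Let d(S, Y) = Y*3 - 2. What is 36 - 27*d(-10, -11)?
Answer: 981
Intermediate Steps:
d(S, Y) = -2 + 3*Y (d(S, Y) = 3*Y - 2 = -2 + 3*Y)
36 - 27*d(-10, -11) = 36 - 27*(-2 + 3*(-11)) = 36 - 27*(-2 - 33) = 36 - 27*(-35) = 36 + 945 = 981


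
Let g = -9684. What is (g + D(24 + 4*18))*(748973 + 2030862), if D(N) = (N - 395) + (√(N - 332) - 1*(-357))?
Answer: -26758691710 + 5559670*I*√59 ≈ -2.6759e+10 + 4.2705e+7*I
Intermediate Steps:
D(N) = -38 + N + √(-332 + N) (D(N) = (-395 + N) + (√(-332 + N) + 357) = (-395 + N) + (357 + √(-332 + N)) = -38 + N + √(-332 + N))
(g + D(24 + 4*18))*(748973 + 2030862) = (-9684 + (-38 + (24 + 4*18) + √(-332 + (24 + 4*18))))*(748973 + 2030862) = (-9684 + (-38 + (24 + 72) + √(-332 + (24 + 72))))*2779835 = (-9684 + (-38 + 96 + √(-332 + 96)))*2779835 = (-9684 + (-38 + 96 + √(-236)))*2779835 = (-9684 + (-38 + 96 + 2*I*√59))*2779835 = (-9684 + (58 + 2*I*√59))*2779835 = (-9626 + 2*I*√59)*2779835 = -26758691710 + 5559670*I*√59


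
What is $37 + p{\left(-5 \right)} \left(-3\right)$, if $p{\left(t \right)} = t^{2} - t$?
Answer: $-53$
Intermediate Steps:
$37 + p{\left(-5 \right)} \left(-3\right) = 37 + - 5 \left(-1 - 5\right) \left(-3\right) = 37 + \left(-5\right) \left(-6\right) \left(-3\right) = 37 + 30 \left(-3\right) = 37 - 90 = -53$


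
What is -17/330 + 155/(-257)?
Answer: -55519/84810 ≈ -0.65463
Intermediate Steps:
-17/330 + 155/(-257) = -17*1/330 + 155*(-1/257) = -17/330 - 155/257 = -55519/84810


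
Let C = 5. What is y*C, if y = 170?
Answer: 850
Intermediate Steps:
y*C = 170*5 = 850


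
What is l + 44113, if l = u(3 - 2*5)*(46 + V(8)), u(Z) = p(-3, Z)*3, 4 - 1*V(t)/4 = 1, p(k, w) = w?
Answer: 42895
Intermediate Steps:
V(t) = 12 (V(t) = 16 - 4*1 = 16 - 4 = 12)
u(Z) = 3*Z (u(Z) = Z*3 = 3*Z)
l = -1218 (l = (3*(3 - 2*5))*(46 + 12) = (3*(3 - 10))*58 = (3*(-7))*58 = -21*58 = -1218)
l + 44113 = -1218 + 44113 = 42895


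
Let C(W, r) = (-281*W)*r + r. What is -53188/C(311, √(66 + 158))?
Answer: 13297*√14/1223460 ≈ 0.040666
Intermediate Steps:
C(W, r) = r - 281*W*r (C(W, r) = -281*W*r + r = r - 281*W*r)
-53188/C(311, √(66 + 158)) = -53188*1/((1 - 281*311)*√(66 + 158)) = -53188*√14/(56*(1 - 87391)) = -53188*(-√14/4893840) = -(-13297)*√14/1223460 = 13297*√14/1223460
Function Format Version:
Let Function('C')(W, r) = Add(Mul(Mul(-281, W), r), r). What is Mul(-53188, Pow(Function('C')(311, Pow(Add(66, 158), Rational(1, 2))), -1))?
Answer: Mul(Rational(13297, 1223460), Pow(14, Rational(1, 2))) ≈ 0.040666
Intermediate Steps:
Function('C')(W, r) = Add(r, Mul(-281, W, r)) (Function('C')(W, r) = Add(Mul(-281, W, r), r) = Add(r, Mul(-281, W, r)))
Mul(-53188, Pow(Function('C')(311, Pow(Add(66, 158), Rational(1, 2))), -1)) = Mul(-53188, Pow(Mul(Pow(Add(66, 158), Rational(1, 2)), Add(1, Mul(-281, 311))), -1)) = Mul(-53188, Pow(Mul(Pow(224, Rational(1, 2)), Add(1, -87391)), -1)) = Mul(-53188, Pow(Mul(Mul(4, Pow(14, Rational(1, 2))), -87390), -1)) = Mul(-53188, Pow(Mul(-349560, Pow(14, Rational(1, 2))), -1)) = Mul(-53188, Mul(Rational(-1, 4893840), Pow(14, Rational(1, 2)))) = Mul(Rational(13297, 1223460), Pow(14, Rational(1, 2)))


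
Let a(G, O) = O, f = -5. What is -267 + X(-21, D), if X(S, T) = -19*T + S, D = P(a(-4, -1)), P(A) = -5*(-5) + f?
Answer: -668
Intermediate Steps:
P(A) = 20 (P(A) = -5*(-5) - 5 = 25 - 5 = 20)
D = 20
X(S, T) = S - 19*T
-267 + X(-21, D) = -267 + (-21 - 19*20) = -267 + (-21 - 380) = -267 - 401 = -668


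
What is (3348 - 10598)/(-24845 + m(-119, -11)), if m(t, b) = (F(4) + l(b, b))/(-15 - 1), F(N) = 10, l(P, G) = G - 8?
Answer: 116000/397511 ≈ 0.29182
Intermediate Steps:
l(P, G) = -8 + G
m(t, b) = -⅛ - b/16 (m(t, b) = (10 + (-8 + b))/(-15 - 1) = (2 + b)/(-16) = (2 + b)*(-1/16) = -⅛ - b/16)
(3348 - 10598)/(-24845 + m(-119, -11)) = (3348 - 10598)/(-24845 + (-⅛ - 1/16*(-11))) = -7250/(-24845 + (-⅛ + 11/16)) = -7250/(-24845 + 9/16) = -7250/(-397511/16) = -7250*(-16/397511) = 116000/397511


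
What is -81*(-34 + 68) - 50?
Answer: -2804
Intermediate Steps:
-81*(-34 + 68) - 50 = -81*34 - 50 = -2754 - 50 = -2804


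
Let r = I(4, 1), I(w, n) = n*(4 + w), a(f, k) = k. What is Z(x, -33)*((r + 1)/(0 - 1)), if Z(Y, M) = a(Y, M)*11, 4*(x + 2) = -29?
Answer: 3267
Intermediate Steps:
x = -37/4 (x = -2 + (¼)*(-29) = -2 - 29/4 = -37/4 ≈ -9.2500)
Z(Y, M) = 11*M (Z(Y, M) = M*11 = 11*M)
r = 8 (r = 1*(4 + 4) = 1*8 = 8)
Z(x, -33)*((r + 1)/(0 - 1)) = (11*(-33))*((8 + 1)/(0 - 1)) = -3267/(-1) = -3267*(-1) = -363*(-9) = 3267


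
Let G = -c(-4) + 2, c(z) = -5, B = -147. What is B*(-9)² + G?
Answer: -11900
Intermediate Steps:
G = 7 (G = -1*(-5) + 2 = 5 + 2 = 7)
B*(-9)² + G = -147*(-9)² + 7 = -147*81 + 7 = -11907 + 7 = -11900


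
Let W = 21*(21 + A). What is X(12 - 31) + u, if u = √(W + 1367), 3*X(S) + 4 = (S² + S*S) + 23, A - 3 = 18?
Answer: 247 + √2249 ≈ 294.42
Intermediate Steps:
A = 21 (A = 3 + 18 = 21)
W = 882 (W = 21*(21 + 21) = 21*42 = 882)
X(S) = 19/3 + 2*S²/3 (X(S) = -4/3 + ((S² + S*S) + 23)/3 = -4/3 + ((S² + S²) + 23)/3 = -4/3 + (2*S² + 23)/3 = -4/3 + (23 + 2*S²)/3 = -4/3 + (23/3 + 2*S²/3) = 19/3 + 2*S²/3)
u = √2249 (u = √(882 + 1367) = √2249 ≈ 47.424)
X(12 - 31) + u = (19/3 + 2*(12 - 31)²/3) + √2249 = (19/3 + (⅔)*(-19)²) + √2249 = (19/3 + (⅔)*361) + √2249 = (19/3 + 722/3) + √2249 = 247 + √2249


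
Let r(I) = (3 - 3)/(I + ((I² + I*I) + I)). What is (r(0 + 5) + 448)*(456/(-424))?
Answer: -25536/53 ≈ -481.81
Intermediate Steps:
r(I) = 0 (r(I) = 0/(I + ((I² + I²) + I)) = 0/(I + (2*I² + I)) = 0/(I + (I + 2*I²)) = 0/(2*I + 2*I²) = 0)
(r(0 + 5) + 448)*(456/(-424)) = (0 + 448)*(456/(-424)) = 448*(456*(-1/424)) = 448*(-57/53) = -25536/53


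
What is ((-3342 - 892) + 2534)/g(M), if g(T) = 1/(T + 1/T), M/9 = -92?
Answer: 291373625/207 ≈ 1.4076e+6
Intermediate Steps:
M = -828 (M = 9*(-92) = -828)
((-3342 - 892) + 2534)/g(M) = ((-3342 - 892) + 2534)/((-828/(1 + (-828)²))) = (-4234 + 2534)/((-828/(1 + 685584))) = -1700/((-828/685585)) = -1700/((-828*1/685585)) = -1700/(-828/685585) = -1700*(-685585/828) = 291373625/207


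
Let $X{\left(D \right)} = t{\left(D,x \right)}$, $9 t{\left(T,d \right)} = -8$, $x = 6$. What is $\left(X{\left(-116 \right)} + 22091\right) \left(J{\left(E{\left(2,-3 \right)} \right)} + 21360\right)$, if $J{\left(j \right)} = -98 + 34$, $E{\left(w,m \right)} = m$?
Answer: $\frac{4233879056}{9} \approx 4.7043 \cdot 10^{8}$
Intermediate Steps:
$t{\left(T,d \right)} = - \frac{8}{9}$ ($t{\left(T,d \right)} = \frac{1}{9} \left(-8\right) = - \frac{8}{9}$)
$X{\left(D \right)} = - \frac{8}{9}$
$J{\left(j \right)} = -64$
$\left(X{\left(-116 \right)} + 22091\right) \left(J{\left(E{\left(2,-3 \right)} \right)} + 21360\right) = \left(- \frac{8}{9} + 22091\right) \left(-64 + 21360\right) = \frac{198811}{9} \cdot 21296 = \frac{4233879056}{9}$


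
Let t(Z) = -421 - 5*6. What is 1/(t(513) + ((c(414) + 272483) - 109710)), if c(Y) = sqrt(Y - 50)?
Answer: 81161/13174215660 - sqrt(91)/13174215660 ≈ 6.1599e-6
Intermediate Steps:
c(Y) = sqrt(-50 + Y)
t(Z) = -451 (t(Z) = -421 - 1*30 = -421 - 30 = -451)
1/(t(513) + ((c(414) + 272483) - 109710)) = 1/(-451 + ((sqrt(-50 + 414) + 272483) - 109710)) = 1/(-451 + ((sqrt(364) + 272483) - 109710)) = 1/(-451 + ((2*sqrt(91) + 272483) - 109710)) = 1/(-451 + ((272483 + 2*sqrt(91)) - 109710)) = 1/(-451 + (162773 + 2*sqrt(91))) = 1/(162322 + 2*sqrt(91))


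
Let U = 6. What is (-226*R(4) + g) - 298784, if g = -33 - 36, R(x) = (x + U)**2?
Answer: -321453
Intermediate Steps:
R(x) = (6 + x)**2 (R(x) = (x + 6)**2 = (6 + x)**2)
g = -69
(-226*R(4) + g) - 298784 = (-226*(6 + 4)**2 - 69) - 298784 = (-226*10**2 - 69) - 298784 = (-226*100 - 69) - 298784 = (-22600 - 69) - 298784 = -22669 - 298784 = -321453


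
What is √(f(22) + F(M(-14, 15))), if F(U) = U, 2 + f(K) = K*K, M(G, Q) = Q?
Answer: √497 ≈ 22.293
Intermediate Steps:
f(K) = -2 + K² (f(K) = -2 + K*K = -2 + K²)
√(f(22) + F(M(-14, 15))) = √((-2 + 22²) + 15) = √((-2 + 484) + 15) = √(482 + 15) = √497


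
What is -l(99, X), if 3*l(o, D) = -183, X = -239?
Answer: 61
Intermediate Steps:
l(o, D) = -61 (l(o, D) = (⅓)*(-183) = -61)
-l(99, X) = -1*(-61) = 61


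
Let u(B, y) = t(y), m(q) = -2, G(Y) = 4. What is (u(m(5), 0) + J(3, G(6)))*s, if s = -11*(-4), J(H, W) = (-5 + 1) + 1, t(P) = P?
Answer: -132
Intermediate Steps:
u(B, y) = y
J(H, W) = -3 (J(H, W) = -4 + 1 = -3)
s = 44
(u(m(5), 0) + J(3, G(6)))*s = (0 - 3)*44 = -3*44 = -132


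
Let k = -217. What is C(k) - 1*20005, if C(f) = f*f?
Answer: 27084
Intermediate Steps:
C(f) = f²
C(k) - 1*20005 = (-217)² - 1*20005 = 47089 - 20005 = 27084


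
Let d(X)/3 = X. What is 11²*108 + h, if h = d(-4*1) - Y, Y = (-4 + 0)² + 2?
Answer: 13038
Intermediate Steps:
d(X) = 3*X
Y = 18 (Y = (-4)² + 2 = 16 + 2 = 18)
h = -30 (h = 3*(-4*1) - 1*18 = 3*(-4) - 18 = -12 - 18 = -30)
11²*108 + h = 11²*108 - 30 = 121*108 - 30 = 13068 - 30 = 13038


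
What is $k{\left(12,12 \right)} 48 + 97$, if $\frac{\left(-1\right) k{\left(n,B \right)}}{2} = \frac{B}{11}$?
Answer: $- \frac{85}{11} \approx -7.7273$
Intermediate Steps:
$k{\left(n,B \right)} = - \frac{2 B}{11}$ ($k{\left(n,B \right)} = - 2 \frac{B}{11} = - \frac{2 B}{11}$)
$k{\left(12,12 \right)} 48 + 97 = \left(- \frac{2}{11}\right) 12 \cdot 48 + 97 = \left(- \frac{24}{11}\right) 48 + 97 = - \frac{1152}{11} + 97 = - \frac{85}{11}$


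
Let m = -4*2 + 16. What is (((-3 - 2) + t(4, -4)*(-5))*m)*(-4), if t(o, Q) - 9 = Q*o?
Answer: -960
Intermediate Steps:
t(o, Q) = 9 + Q*o
m = 8 (m = -8 + 16 = 8)
(((-3 - 2) + t(4, -4)*(-5))*m)*(-4) = (((-3 - 2) + (9 - 4*4)*(-5))*8)*(-4) = ((-5 + (9 - 16)*(-5))*8)*(-4) = ((-5 - 7*(-5))*8)*(-4) = ((-5 + 35)*8)*(-4) = (30*8)*(-4) = 240*(-4) = -960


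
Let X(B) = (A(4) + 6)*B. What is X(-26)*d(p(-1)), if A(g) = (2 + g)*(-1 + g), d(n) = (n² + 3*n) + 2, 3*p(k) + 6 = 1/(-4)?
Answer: -169/3 ≈ -56.333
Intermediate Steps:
p(k) = -25/12 (p(k) = -2 + (⅓)/(-4) = -2 + (⅓)*(-¼) = -2 - 1/12 = -25/12)
d(n) = 2 + n² + 3*n
A(g) = (-1 + g)*(2 + g)
X(B) = 24*B (X(B) = ((-2 + 4 + 4²) + 6)*B = ((-2 + 4 + 16) + 6)*B = (18 + 6)*B = 24*B)
X(-26)*d(p(-1)) = (24*(-26))*(2 + (-25/12)² + 3*(-25/12)) = -624*(2 + 625/144 - 25/4) = -624*13/144 = -169/3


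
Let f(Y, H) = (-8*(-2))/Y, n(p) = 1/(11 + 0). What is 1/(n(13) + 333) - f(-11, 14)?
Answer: 58745/40304 ≈ 1.4575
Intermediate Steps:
n(p) = 1/11
f(Y, H) = 16/Y
1/(n(13) + 333) - f(-11, 14) = 1/(1/11 + 333) - 16/(-11) = 1/(3664/11) - 16*(-1)/11 = 11/3664 - 1*(-16/11) = 11/3664 + 16/11 = 58745/40304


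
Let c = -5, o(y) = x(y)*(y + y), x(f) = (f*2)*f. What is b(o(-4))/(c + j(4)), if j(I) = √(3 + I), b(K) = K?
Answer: 640/9 + 128*√7/9 ≈ 108.74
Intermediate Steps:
x(f) = 2*f² (x(f) = (2*f)*f = 2*f²)
o(y) = 4*y³ (o(y) = (2*y²)*(y + y) = (2*y²)*(2*y) = 4*y³)
b(o(-4))/(c + j(4)) = (4*(-4)³)/(-5 + √(3 + 4)) = (4*(-64))/(-5 + √7) = -256/(-5 + √7)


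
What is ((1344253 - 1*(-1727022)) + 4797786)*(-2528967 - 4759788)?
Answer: -57355657709055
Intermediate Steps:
((1344253 - 1*(-1727022)) + 4797786)*(-2528967 - 4759788) = ((1344253 + 1727022) + 4797786)*(-7288755) = (3071275 + 4797786)*(-7288755) = 7869061*(-7288755) = -57355657709055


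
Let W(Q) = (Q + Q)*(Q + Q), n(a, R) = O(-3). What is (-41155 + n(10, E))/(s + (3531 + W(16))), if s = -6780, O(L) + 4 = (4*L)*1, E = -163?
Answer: 41171/2225 ≈ 18.504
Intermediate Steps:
O(L) = -4 + 4*L (O(L) = -4 + (4*L)*1 = -4 + 4*L)
n(a, R) = -16 (n(a, R) = -4 + 4*(-3) = -4 - 12 = -16)
W(Q) = 4*Q**2 (W(Q) = (2*Q)*(2*Q) = 4*Q**2)
(-41155 + n(10, E))/(s + (3531 + W(16))) = (-41155 - 16)/(-6780 + (3531 + 4*16**2)) = -41171/(-6780 + (3531 + 4*256)) = -41171/(-6780 + (3531 + 1024)) = -41171/(-6780 + 4555) = -41171/(-2225) = -41171*(-1/2225) = 41171/2225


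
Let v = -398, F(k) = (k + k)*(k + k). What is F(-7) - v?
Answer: 594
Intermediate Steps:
F(k) = 4*k**2 (F(k) = (2*k)*(2*k) = 4*k**2)
F(-7) - v = 4*(-7)**2 - 1*(-398) = 4*49 + 398 = 196 + 398 = 594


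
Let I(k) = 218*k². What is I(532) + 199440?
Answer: 61898672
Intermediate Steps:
I(532) + 199440 = 218*532² + 199440 = 218*283024 + 199440 = 61699232 + 199440 = 61898672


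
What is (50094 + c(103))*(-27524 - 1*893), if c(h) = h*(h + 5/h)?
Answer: -1725139236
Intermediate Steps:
(50094 + c(103))*(-27524 - 1*893) = (50094 + (5 + 103²))*(-27524 - 1*893) = (50094 + (5 + 10609))*(-27524 - 893) = (50094 + 10614)*(-28417) = 60708*(-28417) = -1725139236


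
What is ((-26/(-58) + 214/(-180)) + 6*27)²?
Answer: 177145866769/6812100 ≈ 26005.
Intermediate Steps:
((-26/(-58) + 214/(-180)) + 6*27)² = ((-26*(-1/58) + 214*(-1/180)) + 162)² = ((13/29 - 107/90) + 162)² = (-1933/2610 + 162)² = (420887/2610)² = 177145866769/6812100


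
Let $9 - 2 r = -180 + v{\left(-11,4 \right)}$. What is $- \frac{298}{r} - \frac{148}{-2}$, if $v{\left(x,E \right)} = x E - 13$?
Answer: $\frac{8804}{123} \approx 71.577$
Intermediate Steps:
$v{\left(x,E \right)} = -13 + E x$ ($v{\left(x,E \right)} = E x - 13 = -13 + E x$)
$r = 123$ ($r = \frac{9}{2} - \frac{-180 + \left(-13 + 4 \left(-11\right)\right)}{2} = \frac{9}{2} - \frac{-180 - 57}{2} = \frac{9}{2} - - \frac{237}{2} = \frac{9}{2} + \frac{237}{2} = 123$)
$- \frac{298}{r} - \frac{148}{-2} = - \frac{298}{123} - \frac{148}{-2} = \left(-298\right) \frac{1}{123} - -74 = - \frac{298}{123} + 74 = \frac{8804}{123}$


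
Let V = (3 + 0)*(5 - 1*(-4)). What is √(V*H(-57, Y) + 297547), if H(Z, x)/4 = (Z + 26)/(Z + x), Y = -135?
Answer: √4761031/4 ≈ 545.50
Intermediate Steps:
V = 27 (V = 3*(5 + 4) = 3*9 = 27)
H(Z, x) = 4*(26 + Z)/(Z + x) (H(Z, x) = 4*((Z + 26)/(Z + x)) = 4*((26 + Z)/(Z + x)) = 4*(26 + Z)/(Z + x))
√(V*H(-57, Y) + 297547) = √(27*(4*(26 - 57)/(-57 - 135)) + 297547) = √(27*(4*(-31)/(-192)) + 297547) = √(27*(4*(-1/192)*(-31)) + 297547) = √(27*(31/48) + 297547) = √(279/16 + 297547) = √(4761031/16) = √4761031/4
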